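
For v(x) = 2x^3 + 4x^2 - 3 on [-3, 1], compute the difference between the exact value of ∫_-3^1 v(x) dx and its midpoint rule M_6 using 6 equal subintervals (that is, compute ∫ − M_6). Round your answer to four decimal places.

Exact integral: ∫_-3^1 v(x) dx ≈ -14.666667.
M_6 ≈ -14.370370.
Error ≈ -14.666667 − (-14.370370) ≈ -0.2963.

-0.2963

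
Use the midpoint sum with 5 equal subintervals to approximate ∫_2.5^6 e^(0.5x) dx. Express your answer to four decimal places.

Δx = (6 − 2.5)/5 = 0.7.
Midpoints: 2.85, 3.55, 4.25, 4.95, 5.65.
f(2.85) ≈ 4.1579, f(3.55) ≈ 5.9003, f(4.25) ≈ 8.3729, f(4.95) ≈ 11.8817, f(5.65) ≈ 16.8609.
Sum = Δx · [f(2.85) + f(3.55) + f(4.25) + f(4.95) + f(5.65)].
Sum ≈ 33.0216.

33.0216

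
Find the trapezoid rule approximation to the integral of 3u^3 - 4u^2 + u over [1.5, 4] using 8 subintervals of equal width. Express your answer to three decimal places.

115.089

Δu = (4 − 1.5)/8 = 0.3125.
f(1.5) = 2.625, f(1.8125) = 26767/4096, f(2.125) = 6579/512, f(2.4375) = 90597/4096, f(2.75) = 34.890625, f(3.0625) = 211827/4096, f(3.375) = 37449/512, f(3.6875) = 408457/4096, f(4) = 132.
T_8 = (Δu/2)·[f(u_0) + 2f(u_1) + ... + 2f(u_{7}) + f(u_8)].
Sum ≈ 115.089.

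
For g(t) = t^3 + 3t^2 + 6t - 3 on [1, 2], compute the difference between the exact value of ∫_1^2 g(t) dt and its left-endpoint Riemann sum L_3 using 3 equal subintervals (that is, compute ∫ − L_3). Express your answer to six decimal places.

3.527778

Exact integral: ∫_1^2 g(t) dt = 16.75.
L_3 ≈ 13.22222222.
Error ≈ 16.75 − 13.22222222 ≈ 3.527778.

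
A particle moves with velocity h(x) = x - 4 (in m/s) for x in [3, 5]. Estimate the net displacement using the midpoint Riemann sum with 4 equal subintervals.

Δx = (5 − 3)/4 = 0.5.
Midpoints: 3.25, 3.75, 4.25, 4.75.
h(3.25) = -0.75, h(3.75) = -0.25, h(4.25) = 0.25, h(4.75) = 0.75.
Sum = Δx · [h(3.25) + h(3.75) + h(4.25) + h(4.75)].
Sum = 0.

0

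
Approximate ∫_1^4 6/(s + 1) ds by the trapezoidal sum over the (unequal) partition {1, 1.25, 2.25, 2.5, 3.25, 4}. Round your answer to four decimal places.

5.5615

Subinterval widths: 0.25, 1, 0.25, 0.75, 0.75.
f(1) = 3, f(1.25) = 8/3, f(2.25) = 24/13, f(2.5) = 12/7, f(3.25) = 24/17, f(4) = 1.2.
On each subinterval the trapezoid contributes (Δs_i/2)·[f(s_{i-1}) + f(s_i)].
Sum ≈ 5.5615.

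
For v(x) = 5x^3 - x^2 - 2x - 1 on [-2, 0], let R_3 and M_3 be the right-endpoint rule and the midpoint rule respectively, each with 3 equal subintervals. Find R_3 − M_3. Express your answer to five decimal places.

9.77778

R_3 ≈ -9.7037037.
M_3 ≈ -19.4814815.
R_3 − M_3 ≈ 9.77778.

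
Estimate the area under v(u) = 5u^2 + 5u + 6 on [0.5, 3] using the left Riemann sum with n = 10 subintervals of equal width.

Δu = (3 − 0.5)/10 = 0.25.
Left endpoints: 0.5, 0.75, 1, 1.25, 1.5, 1.75, 2, 2.25, 2.5, 2.75.
v(0.5) = 9.75, v(0.75) = 12.5625, v(1) = 16, v(1.25) = 20.0625, v(1.5) = 24.75, v(1.75) = 30.0625, v(2) = 36, v(2.25) = 42.5625, v(2.5) = 49.75, v(2.75) = 57.5625.
Sum = Δu · [v(0.5) + v(0.75) + v(1) + ...].
Sum = 74.765625.

74.765625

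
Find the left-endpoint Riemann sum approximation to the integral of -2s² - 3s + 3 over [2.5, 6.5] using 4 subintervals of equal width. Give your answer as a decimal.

-174

Δs = (6.5 − 2.5)/4 = 1.
Left endpoints: 2.5, 3.5, 4.5, 5.5.
f(2.5) = -17, f(3.5) = -32, f(4.5) = -51, f(5.5) = -74.
Sum = Δs · [f(2.5) + f(3.5) + f(4.5) + f(5.5)].
Sum = -174.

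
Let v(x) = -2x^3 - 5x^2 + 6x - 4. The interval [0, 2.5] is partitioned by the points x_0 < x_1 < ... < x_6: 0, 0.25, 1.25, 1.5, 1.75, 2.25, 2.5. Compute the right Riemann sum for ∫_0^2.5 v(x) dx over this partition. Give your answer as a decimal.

Subinterval widths: 0.25, 1, 0.25, 0.25, 0.5, 0.25.
Right endpoints: 0.25, 1.25, 1.5, 1.75, 2.25, 2.5.
v(0.25) = -2.84375, v(1.25) = -8.21875, v(1.5) = -13, v(1.75) = -19.53125, v(2.25) = -38.59375, v(2.5) = -51.5.
Sum = Σ Δx_i · v(x_i).
Sum = -49.234375.

-49.234375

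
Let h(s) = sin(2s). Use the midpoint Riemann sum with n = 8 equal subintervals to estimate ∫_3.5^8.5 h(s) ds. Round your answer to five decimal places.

Δs = (8.5 − 3.5)/8 = 0.625.
Midpoints: 3.8125, 4.4375, 5.0625, 5.6875, 6.3125, 6.9375, 7.5625, 8.1875.
h(3.8125) ≈ 0.97390, h(4.4375) ≈ 0.52250, h(5.0625) ≈ -0.64439, h(5.6875) ≈ -0.92888, h(6.3125) ≈ 0.05860, h(6.9375) ≈ 0.96583, h(7.5625) ≈ 0.55050, h(8.1875) ≈ -0.61866.
Sum = Δs · [h(3.8125) + h(4.4375) + h(5.0625) + ...].
Sum ≈ 0.54962.

0.54962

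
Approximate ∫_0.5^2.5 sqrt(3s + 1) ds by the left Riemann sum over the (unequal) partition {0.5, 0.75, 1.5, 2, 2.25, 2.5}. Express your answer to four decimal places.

Subinterval widths: 0.25, 0.75, 0.5, 0.25, 0.25.
Left endpoints: 0.5, 0.75, 1.5, 2, 2.25.
f(0.5) ≈ 1.5811, f(0.75) ≈ 1.8028, f(1.5) ≈ 2.3452, f(2) ≈ 2.6458, f(2.25) ≈ 2.7839.
Sum = Σ Δs_i · f(s_i).
Sum ≈ 4.2774.

4.2774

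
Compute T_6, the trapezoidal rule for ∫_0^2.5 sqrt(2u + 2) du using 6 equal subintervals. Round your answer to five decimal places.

Δu = (2.5 − 0)/6 = 5/12.
f(0) ≈ 1.41421, f(5/12) ≈ 1.68325, f(5/6) ≈ 1.91485, f(1.25) ≈ 2.12132, f(5/3) ≈ 2.30940, f(25/12) ≈ 2.48328, f(2.5) ≈ 2.64575.
T_6 = (Δu/2)·[f(u_0) + 2f(u_1) + ... + 2f(u_{5}) + f(u_6)].
Sum ≈ 5.22587.

5.22587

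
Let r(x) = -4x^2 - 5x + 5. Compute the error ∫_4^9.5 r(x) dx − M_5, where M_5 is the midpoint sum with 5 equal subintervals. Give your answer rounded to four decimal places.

Exact integral: ∫_4^9.5 r(x) dx ≈ -1215.958333.
M_5 = -1213.74.
Error ≈ -1215.958333 − (-1213.74) ≈ -2.2183.

-2.2183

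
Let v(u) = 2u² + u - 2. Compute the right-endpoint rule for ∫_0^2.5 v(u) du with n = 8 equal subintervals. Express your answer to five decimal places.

Δu = (2.5 − 0)/8 = 0.3125.
Right endpoints: 0.3125, 0.625, 0.9375, 1.25, 1.5625, 1.875, 2.1875, 2.5.
v(0.3125) = -1.4921875, v(0.625) = -0.59375, v(0.9375) = 0.6953125, v(1.25) = 2.375, v(1.5625) = 4.4453125, v(1.875) = 6.90625, v(2.1875) = 9.7578125, v(2.5) = 13.
Sum = Δu · [v(0.3125) + v(0.625) + v(0.9375) + ...].
Sum ≈ 10.96680.

10.96680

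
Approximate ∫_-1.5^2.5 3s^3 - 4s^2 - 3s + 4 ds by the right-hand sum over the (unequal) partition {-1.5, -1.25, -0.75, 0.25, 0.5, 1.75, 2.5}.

20.796875

Subinterval widths: 0.25, 0.5, 1, 0.25, 1.25, 0.75.
Right endpoints: -1.25, -0.75, 0.25, 0.5, 1.75, 2.5.
f(-1.25) = -4.359375, f(-0.75) = 2.734375, f(0.25) = 3.046875, f(0.5) = 1.875, f(1.75) = 2.578125, f(2.5) = 18.375.
Sum = Σ Δs_i · f(s_i).
Sum = 20.796875.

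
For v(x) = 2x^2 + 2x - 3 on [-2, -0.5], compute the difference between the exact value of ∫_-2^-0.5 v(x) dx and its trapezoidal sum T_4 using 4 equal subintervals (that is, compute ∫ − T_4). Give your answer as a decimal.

Exact integral: ∫_-2^-0.5 v(x) dx = -3.
T_4 = -2.9296875.
Error = -3 − (-2.9296875) = -0.0703125.

-0.0703125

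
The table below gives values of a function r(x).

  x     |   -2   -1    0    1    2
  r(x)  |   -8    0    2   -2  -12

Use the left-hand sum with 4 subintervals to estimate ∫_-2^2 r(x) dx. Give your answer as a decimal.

-8

Δx = 1.
Sum = 1·[(-8) + 0 + 2 + (-2)] = -8.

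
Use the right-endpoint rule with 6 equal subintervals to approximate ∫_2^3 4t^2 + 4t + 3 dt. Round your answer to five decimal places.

40.35185

Δt = (3 − 2)/6 = 1/6.
Right endpoints: 13/6, 7/3, 2.5, 8/3, 17/6, 3.
f(13/6) = 274/9, f(7/3) = 307/9, f(2.5) = 38, f(8/3) = 379/9, f(17/6) = 418/9, f(3) = 51.
Sum = Δt · [f(13/6) + f(7/3) + f(2.5) + ...].
Sum ≈ 40.35185.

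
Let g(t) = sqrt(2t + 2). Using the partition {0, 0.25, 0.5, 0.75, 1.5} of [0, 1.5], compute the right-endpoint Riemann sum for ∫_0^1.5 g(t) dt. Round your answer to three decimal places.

Subinterval widths: 0.25, 0.25, 0.25, 0.75.
Right endpoints: 0.25, 0.5, 0.75, 1.5.
g(0.25) ≈ 1.581, g(0.5) ≈ 1.732, g(0.75) ≈ 1.871, g(1.5) ≈ 2.236.
Sum = Σ Δt_i · g(t_i).
Sum ≈ 2.973.

2.973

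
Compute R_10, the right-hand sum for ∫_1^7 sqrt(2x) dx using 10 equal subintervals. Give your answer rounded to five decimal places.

Δx = (7 − 1)/10 = 0.6.
Right endpoints: 1.6, 2.2, 2.8, 3.4, 4, 4.6, 5.2, 5.8, 6.4, 7.
f(1.6) ≈ 1.78885, f(2.2) ≈ 2.09762, f(2.8) ≈ 2.36643, f(3.4) ≈ 2.60768, f(4) ≈ 2.82843, f(4.6) ≈ 3.03315, f(5.2) ≈ 3.22490, f(5.8) ≈ 3.40588, f(6.4) ≈ 3.57771, f(7) ≈ 3.74166.
Sum = Δx · [f(1.6) + f(2.2) + f(2.8) + ...].
Sum ≈ 17.20339.

17.20339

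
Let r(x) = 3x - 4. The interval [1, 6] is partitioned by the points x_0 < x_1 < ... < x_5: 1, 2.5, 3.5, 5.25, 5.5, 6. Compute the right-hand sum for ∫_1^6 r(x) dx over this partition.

Subinterval widths: 1.5, 1, 1.75, 0.25, 0.5.
Right endpoints: 2.5, 3.5, 5.25, 5.5, 6.
r(2.5) = 3.5, r(3.5) = 6.5, r(5.25) = 11.75, r(5.5) = 12.5, r(6) = 14.
Sum = Σ Δx_i · r(x_i).
Sum = 42.4375.

42.4375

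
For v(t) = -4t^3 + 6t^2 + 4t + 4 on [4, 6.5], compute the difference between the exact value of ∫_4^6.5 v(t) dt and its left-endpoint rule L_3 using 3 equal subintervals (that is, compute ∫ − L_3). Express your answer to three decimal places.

Exact integral: ∫_4^6.5 v(t) dt = -1045.3125.
L_3 ≈ -780.55556.
Error ≈ -1045.3125 − (-780.55556) ≈ -264.757.

-264.757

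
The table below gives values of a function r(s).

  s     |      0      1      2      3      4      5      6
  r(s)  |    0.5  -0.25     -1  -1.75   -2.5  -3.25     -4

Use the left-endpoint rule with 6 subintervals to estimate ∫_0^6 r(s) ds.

Δs = 1.
Sum = 1·[0.5 + (-0.25) + (-1) + (-1.75) + (-2.5) + (-3.25)] = -8.25.

-8.25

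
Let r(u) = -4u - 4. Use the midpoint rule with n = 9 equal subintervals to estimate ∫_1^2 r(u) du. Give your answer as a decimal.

-10

Δu = (2 − 1)/9 = 1/9.
Midpoints: 19/18, 7/6, 23/18, 25/18, 1.5, 29/18, 31/18, 11/6, 35/18.
r(19/18) = -74/9, r(7/6) = -26/3, r(23/18) = -82/9, r(25/18) = -86/9, r(1.5) = -10, r(29/18) = -94/9, r(31/18) = -98/9, r(11/6) = -34/3, r(35/18) = -106/9.
Sum = Δu · [r(19/18) + r(7/6) + r(23/18) + ...].
Sum = -10.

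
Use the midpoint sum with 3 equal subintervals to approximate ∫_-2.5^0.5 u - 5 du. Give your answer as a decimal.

-18

Δu = (0.5 − (-2.5))/3 = 1.
Midpoints: -2, -1, 0.
f(-2) = -7, f(-1) = -6, f(0) = -5.
Sum = Δu · [f(-2) + f(-1) + f(0)].
Sum = -18.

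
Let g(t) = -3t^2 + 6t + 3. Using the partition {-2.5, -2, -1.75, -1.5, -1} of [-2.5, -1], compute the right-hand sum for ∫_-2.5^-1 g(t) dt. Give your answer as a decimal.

-20.859375

Subinterval widths: 0.5, 0.25, 0.25, 0.5.
Right endpoints: -2, -1.75, -1.5, -1.
g(-2) = -21, g(-1.75) = -16.6875, g(-1.5) = -12.75, g(-1) = -6.
Sum = Σ Δt_i · g(t_i).
Sum = -20.859375.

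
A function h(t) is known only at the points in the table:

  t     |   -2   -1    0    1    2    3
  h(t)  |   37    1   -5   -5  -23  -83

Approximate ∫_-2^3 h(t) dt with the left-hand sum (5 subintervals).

5

Δt = 1.
Sum = 1·[37 + 1 + (-5) + (-5) + (-23)] = 5.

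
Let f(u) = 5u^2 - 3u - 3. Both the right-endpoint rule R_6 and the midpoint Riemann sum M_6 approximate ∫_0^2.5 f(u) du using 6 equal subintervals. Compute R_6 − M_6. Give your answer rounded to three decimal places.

R_6 ≈ 14.47627.
M_6 ≈ 8.98582.
R_6 − M_6 ≈ 5.490.

5.490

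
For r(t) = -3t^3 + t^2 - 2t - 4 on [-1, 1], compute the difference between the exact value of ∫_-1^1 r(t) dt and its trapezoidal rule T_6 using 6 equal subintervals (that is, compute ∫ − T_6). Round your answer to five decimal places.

Exact integral: ∫_-1^1 r(t) dt ≈ -7.3333333.
T_6 ≈ -7.2962963.
Error ≈ -7.3333333 − (-7.2962963) ≈ -0.03704.

-0.03704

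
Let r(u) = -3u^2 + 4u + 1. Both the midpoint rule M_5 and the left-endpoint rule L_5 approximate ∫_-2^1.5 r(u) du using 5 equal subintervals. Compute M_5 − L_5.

8.02375

M_5 = -10.94625.
L_5 = -18.97.
M_5 − L_5 = 8.02375.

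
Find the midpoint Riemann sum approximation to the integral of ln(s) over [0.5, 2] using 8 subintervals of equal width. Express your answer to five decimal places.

Δs = (2 − 0.5)/8 = 0.1875.
Midpoints: 0.59375, 0.78125, 0.96875, 1.15625, 1.34375, 1.53125, 1.71875, 1.90625.
f(0.59375) ≈ -0.52130, f(0.78125) ≈ -0.24686, f(0.96875) ≈ -0.03175, f(1.15625) ≈ 0.14518, f(1.34375) ≈ 0.29546, f(1.53125) ≈ 0.42608, f(1.71875) ≈ 0.54160, f(1.90625) ≈ 0.64514.
Sum = Δs · [f(0.59375) + f(0.78125) + f(0.96875) + ...].
Sum ≈ 0.23504.

0.23504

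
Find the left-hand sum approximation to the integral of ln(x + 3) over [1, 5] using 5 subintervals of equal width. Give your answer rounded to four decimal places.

6.8064

Δx = (5 − 1)/5 = 0.8.
Left endpoints: 1, 1.8, 2.6, 3.4, 4.2.
f(1) ≈ 1.3863, f(1.8) ≈ 1.5686, f(2.6) ≈ 1.7228, f(3.4) ≈ 1.8563, f(4.2) ≈ 1.9741.
Sum = Δx · [f(1) + f(1.8) + f(2.6) + f(3.4) + f(4.2)].
Sum ≈ 6.8064.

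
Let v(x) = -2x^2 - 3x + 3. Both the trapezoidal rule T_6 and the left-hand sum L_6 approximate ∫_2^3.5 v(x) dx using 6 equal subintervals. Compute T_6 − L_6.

-2.625

T_6 = -31.15625.
L_6 = -28.53125.
T_6 − L_6 = -2.625.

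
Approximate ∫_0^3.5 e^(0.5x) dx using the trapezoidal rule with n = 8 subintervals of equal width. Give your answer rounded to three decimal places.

Δx = (3.5 − 0)/8 = 0.4375.
f(0) ≈ 1.000, f(0.4375) ≈ 1.245, f(0.875) ≈ 1.549, f(1.3125) ≈ 1.928, f(1.75) ≈ 2.399, f(2.1875) ≈ 2.985, f(2.625) ≈ 3.715, f(3.0625) ≈ 4.624, f(3.5) ≈ 5.755.
T_8 = (Δx/2)·[f(x_0) + 2f(x_1) + ... + 2f(x_{7}) + f(x_8)].
Sum ≈ 9.547.

9.547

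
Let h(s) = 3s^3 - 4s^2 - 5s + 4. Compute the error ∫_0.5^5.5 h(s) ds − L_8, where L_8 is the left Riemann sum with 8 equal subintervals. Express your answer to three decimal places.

Exact integral: ∫_0.5^5.5 h(s) ds ≈ 409.58333.
L_8 = 306.5234375.
Error ≈ 409.58333 − 306.5234375 ≈ 103.060.

103.060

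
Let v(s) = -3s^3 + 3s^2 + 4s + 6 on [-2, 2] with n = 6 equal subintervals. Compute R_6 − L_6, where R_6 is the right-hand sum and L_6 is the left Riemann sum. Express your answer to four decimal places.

-21.3333

R_6 ≈ 30.222222.
L_6 ≈ 51.555556.
R_6 − L_6 ≈ -21.3333.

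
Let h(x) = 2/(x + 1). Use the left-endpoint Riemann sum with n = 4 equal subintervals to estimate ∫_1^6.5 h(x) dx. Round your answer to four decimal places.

Δx = (6.5 − 1)/4 = 1.375.
Left endpoints: 1, 2.375, 3.75, 5.125.
h(1) = 1, h(2.375) = 16/27, h(3.75) = 8/19, h(5.125) = 16/49.
Sum = Δx · [h(1) + h(2.375) + h(3.75) + h(5.125)].
Sum ≈ 3.2177.

3.2177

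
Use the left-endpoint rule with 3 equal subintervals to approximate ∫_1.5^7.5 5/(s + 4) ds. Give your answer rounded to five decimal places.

Δs = (7.5 − 1.5)/3 = 2.
Left endpoints: 1.5, 3.5, 5.5.
f(1.5) = 10/11, f(3.5) = 2/3, f(5.5) = 10/19.
Sum = Δs · [f(1.5) + f(3.5) + f(5.5)].
Sum ≈ 4.20415.

4.20415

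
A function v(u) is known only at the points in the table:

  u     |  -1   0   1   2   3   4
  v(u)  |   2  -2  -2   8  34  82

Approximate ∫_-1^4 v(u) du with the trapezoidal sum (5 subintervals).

Δu = 1.
T_5 = (1/2)·[2 + 2·(-2) + 2·(-2) + 2·8 + 2·34 + 82] = 80.

80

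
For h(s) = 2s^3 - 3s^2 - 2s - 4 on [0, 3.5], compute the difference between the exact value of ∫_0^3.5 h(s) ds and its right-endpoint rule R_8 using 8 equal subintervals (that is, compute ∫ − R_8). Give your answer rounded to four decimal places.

Exact integral: ∫_0^3.5 h(s) ds = 5.90625.
R_8 ≈ 15.931152.
Error ≈ 5.90625 − 15.931152 ≈ -10.0249.

-10.0249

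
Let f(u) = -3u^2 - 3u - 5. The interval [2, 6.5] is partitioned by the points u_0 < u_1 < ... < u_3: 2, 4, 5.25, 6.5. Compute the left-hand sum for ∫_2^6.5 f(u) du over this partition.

-256.546875

Subinterval widths: 2, 1.25, 1.25.
Left endpoints: 2, 4, 5.25.
f(2) = -23, f(4) = -65, f(5.25) = -103.4375.
Sum = Σ Δu_i · f(u_i).
Sum = -256.546875.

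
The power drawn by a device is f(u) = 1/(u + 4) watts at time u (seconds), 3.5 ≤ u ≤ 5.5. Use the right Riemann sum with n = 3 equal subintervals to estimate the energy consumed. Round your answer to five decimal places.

0.22728

Δu = (5.5 − 3.5)/3 = 2/3.
Right endpoints: 25/6, 29/6, 5.5.
f(25/6) = 6/49, f(29/6) = 6/53, f(5.5) = 2/19.
Sum = Δu · [f(25/6) + f(29/6) + f(5.5)].
Sum ≈ 0.22728.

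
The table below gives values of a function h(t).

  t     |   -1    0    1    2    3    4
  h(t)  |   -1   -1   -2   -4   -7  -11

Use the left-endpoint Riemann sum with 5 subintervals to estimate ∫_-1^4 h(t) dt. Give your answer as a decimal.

Δt = 1.
Sum = 1·[(-1) + (-1) + (-2) + (-4) + (-7)] = -15.

-15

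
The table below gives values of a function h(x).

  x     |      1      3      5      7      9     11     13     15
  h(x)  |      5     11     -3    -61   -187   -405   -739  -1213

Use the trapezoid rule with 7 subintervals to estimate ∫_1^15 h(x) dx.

Δx = 2.
T_7 = (2/2)·[5 + 2·11 + 2·(-3) + 2·(-61) + 2·(-187) + 2·(-405) + 2·(-739) + (-1213)] = -3976.

-3976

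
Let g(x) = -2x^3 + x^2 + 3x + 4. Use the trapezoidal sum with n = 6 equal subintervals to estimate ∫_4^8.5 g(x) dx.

Δx = (8.5 − 4)/6 = 0.75.
g(4) = -96, g(4.75) = -173.53125, g(5.5) = -282, g(6.25) = -426.46875, g(7) = -612, g(7.75) = -843.65625, g(8.5) = -1126.5.
T_6 = (Δx/2)·[g(x_0) + 2g(x_1) + ... + 2g(x_{5}) + g(x_6)].
Sum = -2211.6796875.

-2211.6796875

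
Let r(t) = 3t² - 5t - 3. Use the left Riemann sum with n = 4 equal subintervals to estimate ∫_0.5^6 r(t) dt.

Δt = (6 − 0.5)/4 = 1.375.
Left endpoints: 0.5, 1.875, 3.25, 4.625.
r(0.5) = -4.75, r(1.875) = -1.828125, r(3.25) = 12.4375, r(4.625) = 38.046875.
Sum = Δt · [r(0.5) + r(1.875) + r(3.25) + r(4.625)].
Sum = 60.37109375.

60.37109375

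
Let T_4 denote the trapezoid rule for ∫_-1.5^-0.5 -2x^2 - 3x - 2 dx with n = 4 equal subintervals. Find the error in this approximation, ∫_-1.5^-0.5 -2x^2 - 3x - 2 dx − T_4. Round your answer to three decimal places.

0.021

Exact integral: ∫_-1.5^-0.5 f(x) dx ≈ -1.16667.
T_4 = -1.1875.
Error ≈ -1.16667 − (-1.1875) ≈ 0.021.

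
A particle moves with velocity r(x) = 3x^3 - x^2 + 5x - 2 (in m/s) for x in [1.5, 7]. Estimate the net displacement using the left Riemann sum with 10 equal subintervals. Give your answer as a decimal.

Δx = (7 − 1.5)/10 = 0.55.
Left endpoints: 1.5, 2.05, 2.6, 3.15, 3.7, 4.25, 4.8, 5.35, 5.9, 6.45.
r(1.5) = 13.375, r(2.05) = 29.892875, r(2.6) = 56.968, r(3.15) = 97.595125, r(3.7) = 154.769, r(4.25) = 231.484375, r(4.8) = 330.736, r(5.35) = 455.518625, r(5.9) = 608.827, r(6.45) = 793.655875.
Sum = Δx · [r(1.5) + r(2.05) + r(2.6) + ...].
Sum = 1525.05203125.

1525.05203125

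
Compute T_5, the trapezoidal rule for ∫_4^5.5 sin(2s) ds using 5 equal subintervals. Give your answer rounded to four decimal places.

Δs = (5.5 − 4)/5 = 0.3.
f(4) ≈ 0.9894, f(4.3) ≈ 0.7344, f(4.6) ≈ 0.2229, f(4.9) ≈ -0.3665, f(5.2) ≈ -0.8278, f(5.5) ≈ -1.0000.
T_5 = (Δs/2)·[f(s_0) + 2f(s_1) + ... + 2f(s_{4}) + f(s_5)].
Sum ≈ -0.0727.

-0.0727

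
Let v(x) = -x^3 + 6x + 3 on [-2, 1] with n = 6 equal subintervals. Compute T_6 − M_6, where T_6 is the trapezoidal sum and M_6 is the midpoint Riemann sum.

T_6 = 3.9375.
M_6 = 3.65625.
T_6 − M_6 = 0.28125.

0.28125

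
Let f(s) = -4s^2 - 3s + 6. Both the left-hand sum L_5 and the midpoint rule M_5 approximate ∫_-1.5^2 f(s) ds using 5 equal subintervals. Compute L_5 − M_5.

4.41

L_5 = 8.19.
M_5 = 3.78.
L_5 − M_5 = 4.41.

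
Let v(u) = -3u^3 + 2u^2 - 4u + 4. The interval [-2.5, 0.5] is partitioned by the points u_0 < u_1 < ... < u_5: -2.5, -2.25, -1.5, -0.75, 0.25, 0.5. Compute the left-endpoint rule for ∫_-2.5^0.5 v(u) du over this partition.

89.9453125

Subinterval widths: 0.25, 0.75, 0.75, 1, 0.25.
Left endpoints: -2.5, -2.25, -1.5, -0.75, 0.25.
v(-2.5) = 73.375, v(-2.25) = 57.296875, v(-1.5) = 24.625, v(-0.75) = 9.390625, v(0.25) = 3.078125.
Sum = Σ Δu_i · v(u_i).
Sum = 89.9453125.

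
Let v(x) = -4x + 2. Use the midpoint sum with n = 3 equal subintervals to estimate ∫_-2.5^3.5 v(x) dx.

Δx = (3.5 − (-2.5))/3 = 2.
Midpoints: -1.5, 0.5, 2.5.
v(-1.5) = 8, v(0.5) = 0, v(2.5) = -8.
Sum = Δx · [v(-1.5) + v(0.5) + v(2.5)].
Sum = 0.

0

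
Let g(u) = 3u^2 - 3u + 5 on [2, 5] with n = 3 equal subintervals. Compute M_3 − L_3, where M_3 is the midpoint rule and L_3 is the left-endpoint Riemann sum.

24.75

M_3 = 99.75.
L_3 = 75.
M_3 − L_3 = 24.75.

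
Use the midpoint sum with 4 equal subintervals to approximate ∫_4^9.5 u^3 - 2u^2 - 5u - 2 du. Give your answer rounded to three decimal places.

Δu = (9.5 − 4)/4 = 1.375.
Midpoints: 4.6875, 6.0625, 7.4375, 8.8125.
f(4.6875) = 137683/4096, f(6.0625) = 479233/4096, f(7.4375) = 1071495/4096, f(8.8125) = 1978357/4096.
Sum = Δu · [f(4.6875) + f(6.0625) + f(7.4375) + f(8.8125)].
Sum ≈ 1230.910.

1230.910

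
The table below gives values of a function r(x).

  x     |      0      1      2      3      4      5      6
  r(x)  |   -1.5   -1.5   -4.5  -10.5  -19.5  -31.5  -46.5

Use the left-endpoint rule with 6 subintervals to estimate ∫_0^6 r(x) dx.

Δx = 1.
Sum = 1·[(-1.5) + (-1.5) + (-4.5) + (-10.5) + (-19.5) + (-31.5)] = -69.

-69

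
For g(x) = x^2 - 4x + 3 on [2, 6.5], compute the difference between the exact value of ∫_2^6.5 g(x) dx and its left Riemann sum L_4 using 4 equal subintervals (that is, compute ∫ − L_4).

10.44140625

Exact integral: ∫_2^6.5 g(x) dx = 25.875.
L_4 = 15.43359375.
Error = 25.875 − 15.43359375 = 10.44140625.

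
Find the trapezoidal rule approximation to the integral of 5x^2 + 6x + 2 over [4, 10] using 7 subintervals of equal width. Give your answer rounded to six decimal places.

1827.673469

Δx = (10 − 4)/7 = 6/7.
f(4) = 106, f(34/7) = 7306/49, f(40/7) = 9778/49, f(46/7) = 12610/49, f(52/7) = 15802/49, f(58/7) = 19354/49, f(64/7) = 23266/49, f(10) = 562.
T_7 = (Δx/2)·[f(x_0) + 2f(x_1) + ... + 2f(x_{6}) + f(x_7)].
Sum ≈ 1827.673469.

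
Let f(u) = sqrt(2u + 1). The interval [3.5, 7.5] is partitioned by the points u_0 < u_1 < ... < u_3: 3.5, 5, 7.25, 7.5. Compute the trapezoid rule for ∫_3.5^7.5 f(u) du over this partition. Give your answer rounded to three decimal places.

Subinterval widths: 1.5, 2.25, 0.25.
f(3.5) ≈ 2.828, f(5) ≈ 3.317, f(7.25) ≈ 3.937, f(7.5) ≈ 4.000.
On each subinterval the trapezoid contributes (Δu_i/2)·[f(u_{i-1}) + f(u_i)].
Sum ≈ 13.761.

13.761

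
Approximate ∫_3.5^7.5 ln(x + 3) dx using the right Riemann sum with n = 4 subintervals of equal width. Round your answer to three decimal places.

Δx = (7.5 − 3.5)/4 = 1.
Right endpoints: 4.5, 5.5, 6.5, 7.5.
f(4.5) ≈ 2.015, f(5.5) ≈ 2.140, f(6.5) ≈ 2.251, f(7.5) ≈ 2.351.
Sum = Δx · [f(4.5) + f(5.5) + f(6.5) + f(7.5)].
Sum ≈ 8.758.

8.758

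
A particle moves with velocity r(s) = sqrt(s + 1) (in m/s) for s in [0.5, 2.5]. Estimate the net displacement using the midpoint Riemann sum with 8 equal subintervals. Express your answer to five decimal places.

Δs = (2.5 − 0.5)/8 = 0.25.
Midpoints: 0.625, 0.875, 1.125, 1.375, 1.625, 1.875, 2.125, 2.375.
r(0.625) ≈ 1.27475, r(0.875) ≈ 1.36931, r(1.125) ≈ 1.45774, r(1.375) ≈ 1.54110, r(1.625) ≈ 1.62019, r(1.875) ≈ 1.69558, r(2.125) ≈ 1.76777, r(2.375) ≈ 1.83712.
Sum = Δs · [r(0.625) + r(0.875) + r(1.125) + ...].
Sum ≈ 3.14089.

3.14089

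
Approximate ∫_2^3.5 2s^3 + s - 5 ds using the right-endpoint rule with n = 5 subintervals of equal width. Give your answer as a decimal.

Δs = (3.5 − 2)/5 = 0.3.
Right endpoints: 2.3, 2.6, 2.9, 3.2, 3.5.
f(2.3) = 21.634, f(2.6) = 32.752, f(2.9) = 46.678, f(3.2) = 63.736, f(3.5) = 84.25.
Sum = Δs · [f(2.3) + f(2.6) + f(2.9) + f(3.2) + f(3.5)].
Sum = 74.715.

74.715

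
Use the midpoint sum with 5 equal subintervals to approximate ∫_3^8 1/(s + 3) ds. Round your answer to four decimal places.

0.6053

Δs = (8 − 3)/5 = 1.
Midpoints: 3.5, 4.5, 5.5, 6.5, 7.5.
f(3.5) = 2/13, f(4.5) = 2/15, f(5.5) = 2/17, f(6.5) = 2/19, f(7.5) = 2/21.
Sum = Δs · [f(3.5) + f(4.5) + f(5.5) + f(6.5) + f(7.5)].
Sum ≈ 0.6053.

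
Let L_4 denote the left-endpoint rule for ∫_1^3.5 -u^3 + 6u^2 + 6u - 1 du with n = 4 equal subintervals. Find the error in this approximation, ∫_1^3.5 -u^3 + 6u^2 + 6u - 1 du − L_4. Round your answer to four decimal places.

Exact integral: ∫_1^3.5 f(u) du = 77.734375.
L_4 ≈ 64.916992.
Error ≈ 77.734375 − 64.916992 ≈ 12.8174.

12.8174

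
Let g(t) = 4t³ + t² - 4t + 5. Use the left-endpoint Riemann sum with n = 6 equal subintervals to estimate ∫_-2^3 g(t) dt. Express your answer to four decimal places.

Δt = (3 − (-2))/6 = 5/6.
Left endpoints: -2, -7/6, -1/3, 0.5, 4/3, 13/6.
g(-2) = -15, g(-7/6) = 505/108, g(-1/3) = 170/27, g(0.5) = 3.75, g(4/3) = 295/27, g(13/6) = 4505/108.
Sum = Δt · [g(-2) + g(-7/6) + g(-1/3) + ...].
Sum ≈ 43.6343.

43.6343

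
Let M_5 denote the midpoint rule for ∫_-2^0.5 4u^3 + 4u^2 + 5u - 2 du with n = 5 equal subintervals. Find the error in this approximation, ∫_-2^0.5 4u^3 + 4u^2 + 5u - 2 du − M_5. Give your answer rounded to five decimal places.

Exact integral: ∫_-2^0.5 f(u) du ≈ -19.4791667.
M_5 = -19.21875.
Error ≈ -19.4791667 − (-19.21875) ≈ -0.26042.

-0.26042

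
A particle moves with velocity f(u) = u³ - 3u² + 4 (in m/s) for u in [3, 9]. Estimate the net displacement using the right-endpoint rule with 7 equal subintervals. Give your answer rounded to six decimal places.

1161.306122

Δu = (9 − 3)/7 = 6/7.
Right endpoints: 27/7, 33/7, 39/7, 45/7, 51/7, 57/7, 9.
f(27/7) = 5746/343, f(33/7) = 14440/343, f(39/7) = 28750/343, f(45/7) = 49972/343, f(51/7) = 79402/343, f(57/7) = 118336/343, f(9) = 490.
Sum = Δu · [f(27/7) + f(33/7) + f(39/7) + ...].
Sum ≈ 1161.306122.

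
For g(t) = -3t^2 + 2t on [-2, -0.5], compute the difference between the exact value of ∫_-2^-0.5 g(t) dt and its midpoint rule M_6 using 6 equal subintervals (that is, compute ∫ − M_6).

-0.0234375

Exact integral: ∫_-2^-0.5 g(t) dt = -11.625.
M_6 = -11.6015625.
Error = -11.625 − (-11.6015625) = -0.0234375.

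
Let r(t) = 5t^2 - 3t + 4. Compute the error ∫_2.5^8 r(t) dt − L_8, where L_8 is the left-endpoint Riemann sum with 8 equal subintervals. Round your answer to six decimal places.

Exact integral: ∫_2.5^8 r(t) dt ≈ 762.66666667.
L_8 ≈ 671.24707031.
Error ≈ 762.66666667 − 671.24707031 ≈ 91.419596.

91.419596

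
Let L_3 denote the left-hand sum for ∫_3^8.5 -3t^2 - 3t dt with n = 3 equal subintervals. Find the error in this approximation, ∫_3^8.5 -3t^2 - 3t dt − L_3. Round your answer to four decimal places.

-179.8194

Exact integral: ∫_3^8.5 f(t) dt = -682.
L_3 ≈ -502.180556.
Error ≈ -682 − (-502.180556) ≈ -179.8194.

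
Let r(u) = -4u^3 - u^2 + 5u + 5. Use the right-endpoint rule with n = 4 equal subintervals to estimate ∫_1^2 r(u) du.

-8.28125

Δu = (2 − 1)/4 = 0.25.
Right endpoints: 1.25, 1.5, 1.75, 2.
r(1.25) = 1.875, r(1.5) = -3.25, r(1.75) = -10.75, r(2) = -21.
Sum = Δu · [r(1.25) + r(1.5) + r(1.75) + r(2)].
Sum = -8.28125.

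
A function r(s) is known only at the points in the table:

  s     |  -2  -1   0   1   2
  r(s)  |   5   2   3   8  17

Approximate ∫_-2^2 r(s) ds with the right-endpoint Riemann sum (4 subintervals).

Δs = 1.
Sum = 1·[2 + 3 + 8 + 17] = 30.

30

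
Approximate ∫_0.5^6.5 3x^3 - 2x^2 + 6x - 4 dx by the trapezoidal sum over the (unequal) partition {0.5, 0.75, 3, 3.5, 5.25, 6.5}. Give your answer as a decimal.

Subinterval widths: 0.25, 2.25, 0.5, 1.75, 1.25.
f(0.5) = -1.125, f(0.75) = 0.640625, f(3) = 77, f(3.5) = 121.125, f(5.25) = 406.484375, f(6.5) = 774.375.
On each subinterval the trapezoid contributes (Δx_i/2)·[f(x_{i-1}) + f(x_i)].
Sum = 1336.51171875.

1336.51171875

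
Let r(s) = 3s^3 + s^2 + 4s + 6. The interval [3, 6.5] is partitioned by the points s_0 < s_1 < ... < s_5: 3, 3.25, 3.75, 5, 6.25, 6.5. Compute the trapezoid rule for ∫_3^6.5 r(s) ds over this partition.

1478.94140625

Subinterval widths: 0.25, 0.5, 1.25, 1.25, 0.25.
r(3) = 108, r(3.25) = 132.546875, r(3.75) = 193.265625, r(5) = 426, r(6.25) = 802.484375, r(6.5) = 898.125.
On each subinterval the trapezoid contributes (Δs_i/2)·[r(s_{i-1}) + r(s_i)].
Sum = 1478.94140625.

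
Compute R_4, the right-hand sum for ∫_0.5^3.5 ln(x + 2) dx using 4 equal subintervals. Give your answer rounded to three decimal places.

Δx = (3.5 − 0.5)/4 = 0.75.
Right endpoints: 1.25, 2, 2.75, 3.5.
f(1.25) ≈ 1.179, f(2) ≈ 1.386, f(2.75) ≈ 1.558, f(3.5) ≈ 1.705.
Sum = Δx · [f(1.25) + f(2) + f(2.75) + f(3.5)].
Sum ≈ 4.371.

4.371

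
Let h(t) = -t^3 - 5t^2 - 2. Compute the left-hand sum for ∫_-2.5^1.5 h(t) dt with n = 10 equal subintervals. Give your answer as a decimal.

-31.74

Δt = (1.5 − (-2.5))/10 = 0.4.
Left endpoints: -2.5, -2.1, -1.7, -1.3, -0.9, -0.5, -0.1, 0.3, 0.7, 1.1.
h(-2.5) = -17.625, h(-2.1) = -14.789, h(-1.7) = -11.537, h(-1.3) = -8.253, h(-0.9) = -5.321, h(-0.5) = -3.125, h(-0.1) = -2.049, h(0.3) = -2.477, h(0.7) = -4.793, h(1.1) = -9.381.
Sum = Δt · [h(-2.5) + h(-2.1) + h(-1.7) + ...].
Sum = -31.74.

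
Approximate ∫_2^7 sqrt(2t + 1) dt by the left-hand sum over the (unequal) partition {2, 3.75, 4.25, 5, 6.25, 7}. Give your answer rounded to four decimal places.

Subinterval widths: 1.75, 0.5, 0.75, 1.25, 0.75.
Left endpoints: 2, 3.75, 4.25, 5, 6.25.
f(2) ≈ 2.2361, f(3.75) ≈ 2.9155, f(4.25) ≈ 3.0822, f(5) ≈ 3.3166, f(6.25) ≈ 3.6742.
Sum = Σ Δt_i · f(t_i).
Sum ≈ 14.5840.

14.5840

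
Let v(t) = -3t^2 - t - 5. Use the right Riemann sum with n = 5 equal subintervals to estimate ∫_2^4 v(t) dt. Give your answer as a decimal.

Δt = (4 − 2)/5 = 0.4.
Right endpoints: 2.4, 2.8, 3.2, 3.6, 4.
v(2.4) = -24.68, v(2.8) = -31.32, v(3.2) = -38.92, v(3.6) = -47.48, v(4) = -57.
Sum = Δt · [v(2.4) + v(2.8) + v(3.2) + v(3.6) + v(4)].
Sum = -79.76.

-79.76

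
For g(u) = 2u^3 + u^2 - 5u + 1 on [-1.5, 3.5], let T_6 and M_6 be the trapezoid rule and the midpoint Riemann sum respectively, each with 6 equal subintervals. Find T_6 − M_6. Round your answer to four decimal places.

6.0764

T_6 ≈ 71.967593.
M_6 ≈ 65.891204.
T_6 − M_6 ≈ 6.0764.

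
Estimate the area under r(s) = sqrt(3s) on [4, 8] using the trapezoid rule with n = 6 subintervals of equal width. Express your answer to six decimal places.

Δs = (8 − 4)/6 = 2/3.
r(4) ≈ 3.464102, r(14/3) ≈ 3.741657, r(16/3) ≈ 4.000000, r(6) ≈ 4.242641, r(20/3) ≈ 4.472136, r(22/3) ≈ 4.690416, r(8) ≈ 4.898979.
T_6 = (Δs/2)·[r(s_0) + 2r(s_1) + ... + 2r(s_{5}) + r(s_6)].
Sum ≈ 16.885594.

16.885594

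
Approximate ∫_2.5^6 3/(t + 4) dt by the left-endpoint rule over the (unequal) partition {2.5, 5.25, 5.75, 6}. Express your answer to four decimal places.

1.5083

Subinterval widths: 2.75, 0.5, 0.25.
Left endpoints: 2.5, 5.25, 5.75.
f(2.5) = 6/13, f(5.25) = 12/37, f(5.75) = 4/13.
Sum = Σ Δt_i · f(t_i).
Sum ≈ 1.5083.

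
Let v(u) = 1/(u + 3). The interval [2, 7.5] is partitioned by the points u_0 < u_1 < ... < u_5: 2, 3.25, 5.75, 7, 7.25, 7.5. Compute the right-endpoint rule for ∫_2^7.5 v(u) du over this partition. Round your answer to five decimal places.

0.65891

Subinterval widths: 1.25, 2.5, 1.25, 0.25, 0.25.
Right endpoints: 3.25, 5.75, 7, 7.25, 7.5.
v(3.25) = 0.16, v(5.75) = 4/35, v(7) = 0.1, v(7.25) = 4/41, v(7.5) = 2/21.
Sum = Σ Δu_i · v(u_i).
Sum ≈ 0.65891.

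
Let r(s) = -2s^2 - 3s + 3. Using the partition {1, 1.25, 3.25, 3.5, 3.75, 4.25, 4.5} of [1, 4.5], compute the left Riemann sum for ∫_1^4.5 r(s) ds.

-52.875

Subinterval widths: 0.25, 2, 0.25, 0.25, 0.5, 0.25.
Left endpoints: 1, 1.25, 3.25, 3.5, 3.75, 4.25.
r(1) = -2, r(1.25) = -3.875, r(3.25) = -27.875, r(3.5) = -32, r(3.75) = -36.375, r(4.25) = -45.875.
Sum = Σ Δs_i · r(s_i).
Sum = -52.875.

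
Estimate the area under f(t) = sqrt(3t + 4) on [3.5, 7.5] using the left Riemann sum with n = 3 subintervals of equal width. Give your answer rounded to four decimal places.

17.1366

Δt = (7.5 − 3.5)/3 = 4/3.
Left endpoints: 3.5, 29/6, 37/6.
f(3.5) ≈ 3.8079, f(29/6) ≈ 4.3012, f(37/6) ≈ 4.7434.
Sum = Δt · [f(3.5) + f(29/6) + f(37/6)].
Sum ≈ 17.1366.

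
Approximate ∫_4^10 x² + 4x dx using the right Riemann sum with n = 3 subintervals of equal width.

592

Δx = (10 − 4)/3 = 2.
Right endpoints: 6, 8, 10.
f(6) = 60, f(8) = 96, f(10) = 140.
Sum = Δx · [f(6) + f(8) + f(10)].
Sum = 592.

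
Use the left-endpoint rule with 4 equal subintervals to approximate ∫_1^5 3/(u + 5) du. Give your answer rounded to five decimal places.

1.63690

Δu = (5 − 1)/4 = 1.
Left endpoints: 1, 2, 3, 4.
f(1) = 0.5, f(2) = 3/7, f(3) = 0.375, f(4) = 1/3.
Sum = Δu · [f(1) + f(2) + f(3) + f(4)].
Sum ≈ 1.63690.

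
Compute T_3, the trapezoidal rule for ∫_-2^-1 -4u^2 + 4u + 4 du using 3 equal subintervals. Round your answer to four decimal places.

Δu = (-1 − (-2))/3 = 1/3.
f(-2) = -20, f(-5/3) = -124/9, f(-4/3) = -76/9, f(-1) = -4.
T_3 = (Δu/2)·[f(u_0) + 2f(u_1) + 2f(u_2) + f(u_3)].
Sum ≈ -11.4074.

-11.4074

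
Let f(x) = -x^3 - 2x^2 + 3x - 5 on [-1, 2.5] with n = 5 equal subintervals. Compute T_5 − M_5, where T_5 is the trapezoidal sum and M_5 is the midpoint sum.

-1.8221875

T_5 = -31.43875.
M_5 = -29.6165625.
T_5 − M_5 = -1.8221875.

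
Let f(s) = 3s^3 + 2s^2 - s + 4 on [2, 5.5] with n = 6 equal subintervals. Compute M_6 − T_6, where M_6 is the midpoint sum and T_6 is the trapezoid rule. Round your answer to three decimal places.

-10.644

M_6 ≈ 777.20710.
T_6 ≈ 787.85142.
M_6 − T_6 ≈ -10.644.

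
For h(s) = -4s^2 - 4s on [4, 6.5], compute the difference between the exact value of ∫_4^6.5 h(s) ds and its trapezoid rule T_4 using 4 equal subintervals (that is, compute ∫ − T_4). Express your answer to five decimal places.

Exact integral: ∫_4^6.5 h(s) ds ≈ -333.3333333.
T_4 = -333.984375.
Error ≈ -333.3333333 − (-333.984375) ≈ 0.65104.

0.65104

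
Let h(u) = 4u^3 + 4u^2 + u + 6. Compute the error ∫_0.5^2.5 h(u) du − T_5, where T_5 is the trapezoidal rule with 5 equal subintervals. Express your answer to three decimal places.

-1.173

Exact integral: ∫_0.5^2.5 h(u) du ≈ 74.66667.
T_5 = 75.84.
Error ≈ 74.66667 − 75.84 ≈ -1.173.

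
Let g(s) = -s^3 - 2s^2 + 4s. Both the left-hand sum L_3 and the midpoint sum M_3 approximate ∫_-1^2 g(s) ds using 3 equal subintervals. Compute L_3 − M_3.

-1.125

L_3 = -4.
M_3 = -2.875.
L_3 − M_3 = -1.125.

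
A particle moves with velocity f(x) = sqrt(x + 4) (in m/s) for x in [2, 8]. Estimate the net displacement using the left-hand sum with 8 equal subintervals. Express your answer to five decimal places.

17.53157

Δx = (8 − 2)/8 = 0.75.
Left endpoints: 2, 2.75, 3.5, 4.25, 5, 5.75, 6.5, 7.25.
f(2) ≈ 2.44949, f(2.75) ≈ 2.59808, f(3.5) ≈ 2.73861, f(4.25) ≈ 2.87228, f(5) ≈ 3.00000, f(5.75) ≈ 3.12250, f(6.5) ≈ 3.24037, f(7.25) ≈ 3.35410.
Sum = Δx · [f(2) + f(2.75) + f(3.5) + ...].
Sum ≈ 17.53157.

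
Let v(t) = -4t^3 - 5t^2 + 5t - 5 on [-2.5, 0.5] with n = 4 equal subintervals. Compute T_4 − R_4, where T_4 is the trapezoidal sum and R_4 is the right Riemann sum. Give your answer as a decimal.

6.75

T_4 = -15.28125.
R_4 = -22.03125.
T_4 − R_4 = 6.75.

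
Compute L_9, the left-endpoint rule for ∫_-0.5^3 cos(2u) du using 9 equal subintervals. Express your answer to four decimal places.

Δu = (3 − (-0.5))/9 = 7/18.
Left endpoints: -0.5, -1/9, 5/18, 2/3, 19/18, 13/9, 11/6, 20/9, 47/18.
f(-0.5) ≈ 0.5403, f(-1/9) ≈ 0.9754, f(5/18) ≈ 0.8496, f(2/3) ≈ 0.2352, f(19/18) ≈ -0.5144, f(13/9) ≈ -0.9682, f(11/6) ≈ -0.8653, f(20/9) ≈ -0.2647, f(47/18) ≈ 0.4880.
Sum = Δu · [f(-0.5) + f(-1/9) + f(5/18) + ...].
Sum ≈ 0.1851.

0.1851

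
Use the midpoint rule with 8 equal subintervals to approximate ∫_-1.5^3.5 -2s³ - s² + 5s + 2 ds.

-51.77734375

Δs = (3.5 − (-1.5))/8 = 0.625.
Midpoints: -1.1875, -0.5625, 0.0625, 0.6875, 1.3125, 1.9375, 2.5625, 3.1875.
f(-1.1875) = -4093/2048, f(-0.5625) = -1583/2048, f(0.0625) = 4727/2048, f(0.6875) = 8837/2048, f(1.3125) = 4747/2048, f(1.9375) = -13543/2048, f(2.5625) = -52033/2048, f(3.1875) = -116723/2048.
Sum = Δs · [f(-1.1875) + f(-0.5625) + f(0.0625) + ...].
Sum = -51.77734375.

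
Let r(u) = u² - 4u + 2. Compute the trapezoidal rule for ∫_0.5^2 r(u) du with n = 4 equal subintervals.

-1.83984375

Δu = (2 − 0.5)/4 = 0.375.
r(0.5) = 0.25, r(0.875) = -0.734375, r(1.25) = -1.4375, r(1.625) = -1.859375, r(2) = -2.
T_4 = (Δu/2)·[r(u_0) + 2r(u_1) + 2r(u_2) + 2r(u_3) + r(u_4)].
Sum = -1.83984375.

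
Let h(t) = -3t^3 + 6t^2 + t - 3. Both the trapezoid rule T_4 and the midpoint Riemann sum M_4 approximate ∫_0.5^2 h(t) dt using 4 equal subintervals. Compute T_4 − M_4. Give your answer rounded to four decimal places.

T_4 ≈ 0.987305.
M_4 ≈ 1.264160.
T_4 − M_4 ≈ -0.2769.

-0.2769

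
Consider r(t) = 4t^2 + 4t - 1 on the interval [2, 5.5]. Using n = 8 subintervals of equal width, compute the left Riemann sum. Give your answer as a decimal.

234.58203125

Δt = (5.5 − 2)/8 = 0.4375.
Left endpoints: 2, 2.4375, 2.875, 3.3125, 3.75, 4.1875, 4.625, 5.0625.
r(2) = 23, r(2.4375) = 32.515625, r(2.875) = 43.5625, r(3.3125) = 56.140625, r(3.75) = 70.25, r(4.1875) = 85.890625, r(4.625) = 103.0625, r(5.0625) = 121.765625.
Sum = Δt · [r(2) + r(2.4375) + r(2.875) + ...].
Sum = 234.58203125.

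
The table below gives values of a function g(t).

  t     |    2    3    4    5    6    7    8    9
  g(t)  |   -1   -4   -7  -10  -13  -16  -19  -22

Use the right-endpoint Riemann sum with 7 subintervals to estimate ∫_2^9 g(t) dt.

-91

Δt = 1.
Sum = 1·[(-4) + (-7) + (-10) + (-13) + (-16) + (-19) + (-22)] = -91.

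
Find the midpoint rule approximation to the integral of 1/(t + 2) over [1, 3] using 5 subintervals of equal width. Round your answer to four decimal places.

0.5104

Δt = (3 − 1)/5 = 0.4.
Midpoints: 1.2, 1.6, 2, 2.4, 2.8.
f(1.2) = 0.3125, f(1.6) = 5/18, f(2) = 0.25, f(2.4) = 5/22, f(2.8) = 5/24.
Sum = Δt · [f(1.2) + f(1.6) + f(2) + f(2.4) + f(2.8)].
Sum ≈ 0.5104.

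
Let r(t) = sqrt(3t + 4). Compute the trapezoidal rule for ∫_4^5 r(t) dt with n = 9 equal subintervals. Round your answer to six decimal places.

4.181986

Δt = (5 − 4)/9 = 1/9.
r(4) ≈ 4.000000, r(37/9) ≈ 4.041452, r(38/9) ≈ 4.082483, r(13/3) ≈ 4.123106, r(40/9) ≈ 4.163332, r(41/9) ≈ 4.203173, r(14/3) ≈ 4.242641, r(43/9) ≈ 4.281744, r(44/9) ≈ 4.320494, r(5) ≈ 4.358899.
T_9 = (Δt/2)·[r(t_0) + 2r(t_1) + ... + 2r(t_{8}) + r(t_9)].
Sum ≈ 4.181986.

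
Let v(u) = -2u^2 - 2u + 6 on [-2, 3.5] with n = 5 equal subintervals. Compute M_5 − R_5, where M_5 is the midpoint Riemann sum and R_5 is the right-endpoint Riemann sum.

M_5 = -8.0575.
R_5 = -26.51.
M_5 − R_5 = 18.4525.

18.4525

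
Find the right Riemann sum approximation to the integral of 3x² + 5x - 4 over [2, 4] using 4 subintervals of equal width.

Δx = (4 − 2)/4 = 0.5.
Right endpoints: 2.5, 3, 3.5, 4.
f(2.5) = 27.25, f(3) = 38, f(3.5) = 50.25, f(4) = 64.
Sum = Δx · [f(2.5) + f(3) + f(3.5) + f(4)].
Sum = 89.75.

89.75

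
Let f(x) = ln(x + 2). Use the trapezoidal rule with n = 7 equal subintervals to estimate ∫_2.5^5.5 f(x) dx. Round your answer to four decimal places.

5.3421

Δx = (5.5 − 2.5)/7 = 3/7.
f(2.5) ≈ 1.5041, f(41/14) ≈ 1.5950, f(47/14) ≈ 1.6784, f(53/14) ≈ 1.7554, f(59/14) ≈ 1.8269, f(65/14) ≈ 1.8935, f(71/14) ≈ 1.9561, f(5.5) ≈ 2.0149.
T_7 = (Δx/2)·[f(x_0) + 2f(x_1) + ... + 2f(x_{6}) + f(x_7)].
Sum ≈ 5.3421.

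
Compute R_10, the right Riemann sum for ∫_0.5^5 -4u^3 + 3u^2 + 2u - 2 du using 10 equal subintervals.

Δu = (5 − 0.5)/10 = 0.45.
Right endpoints: 0.95, 1.4, 1.85, 2.3, 2.75, 3.2, 3.65, 4.1, 4.55, 5.
f(0.95) = -0.822, f(1.4) = -4.296, f(1.85) = -13.359, f(2.3) = -30.198, f(2.75) = -57, f(3.2) = -95.952, f(3.65) = -149.241, f(4.1) = -219.054, f(4.55) = -307.578, f(5) = -417.
Sum = Δu · [f(0.95) + f(1.4) + f(1.85) + ...].
Sum = -582.525.

-582.525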